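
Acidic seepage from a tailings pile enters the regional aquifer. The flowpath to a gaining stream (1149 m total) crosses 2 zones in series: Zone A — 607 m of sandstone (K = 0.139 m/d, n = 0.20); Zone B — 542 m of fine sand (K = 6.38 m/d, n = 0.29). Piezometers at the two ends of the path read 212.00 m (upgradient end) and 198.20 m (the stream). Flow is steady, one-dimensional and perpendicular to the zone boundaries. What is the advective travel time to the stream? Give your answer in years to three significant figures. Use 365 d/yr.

Total head drop ΔH = 212.00 − 198.20 = 13.80 m
Steady 1-D flow in series ⇒ the Darcy flux q is identical in every zone and the zone head losses add (resistances L/K in series).
Σ(L/K) = 607/0.139 + 542/6.38 = 4367 + 84.95 = 4452 d
q = ΔH / Σ(L/K) = 13.80 / 4452 = 0.003100 m/d (same in every zone)
Zone A: v = q/n = 0.003100/0.20 = 0.01550 m/d → t_A = 607/0.01550 = 39160 d
Zone B: v = q/n = 0.003100/0.29 = 0.01069 m/d → t_B = 542/0.01069 = 50710 d
Total t = 39160 + 50710 = 89870 d
   = 89870 / 365 = 246 yr

246 years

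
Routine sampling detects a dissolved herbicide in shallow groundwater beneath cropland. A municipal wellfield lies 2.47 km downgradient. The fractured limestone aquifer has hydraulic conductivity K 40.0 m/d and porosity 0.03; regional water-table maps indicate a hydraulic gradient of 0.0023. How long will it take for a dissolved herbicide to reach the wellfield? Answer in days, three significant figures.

805 days

q = Ki = 40.0 × 0.0023 = 0.09200 m/d
Average linear velocity = 0.09200 / 0.03 = 3.067 m/d
L = 2.47 km = 2470 m
t = L / v = 2470 / 3.067 = 805.4 d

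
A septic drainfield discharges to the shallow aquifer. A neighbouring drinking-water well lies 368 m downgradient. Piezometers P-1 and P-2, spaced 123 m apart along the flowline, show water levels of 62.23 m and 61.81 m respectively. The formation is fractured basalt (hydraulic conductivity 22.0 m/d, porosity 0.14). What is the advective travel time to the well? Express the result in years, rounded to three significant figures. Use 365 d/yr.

1.88 years

Hydraulic gradient i = (62.23 − 61.81) / 123 = 0.42 / 123 = 0.003415
Darcy flux q = K·i = 22.0 × 0.003415 = 0.07512 m/d
v_s = q/n_e = 0.07512/0.14 = 0.5366 m/d
t = L / v = 368 / 0.5366 = 685.8 d
   = 685.8 / 365 = 1.88 yr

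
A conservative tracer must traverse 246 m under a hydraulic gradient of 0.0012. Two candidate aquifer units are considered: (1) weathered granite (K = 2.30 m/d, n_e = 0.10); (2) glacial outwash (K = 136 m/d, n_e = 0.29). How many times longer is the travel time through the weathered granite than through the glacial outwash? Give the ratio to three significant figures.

Unit 1 (weathered granite): v = 2.30×0.0012/0.10 = 0.02760 m/d, t = 246/0.02760 = 8913 d
Unit 2 (glacial outwash): v = 136×0.0012/0.29 = 0.5628 m/d, t = 246/0.5628 = 437.1 d
t(weathered granite) / t(glacial outwash) = 8913/437.1 = 20.4

20.4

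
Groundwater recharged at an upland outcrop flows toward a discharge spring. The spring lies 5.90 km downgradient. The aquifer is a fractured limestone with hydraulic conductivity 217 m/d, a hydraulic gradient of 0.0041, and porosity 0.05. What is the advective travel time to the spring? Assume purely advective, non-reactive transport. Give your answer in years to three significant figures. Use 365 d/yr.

0.908 years

q = Ki = 217 × 0.0041 = 0.8897 m/d
Average linear velocity = 0.8897 / 0.05 = 17.79 m/d
L = 5.90 km = 5900 m
t = L / v = 5900 / 17.79 = 331.6 d
   = 331.6 / 365 = 0.908 yr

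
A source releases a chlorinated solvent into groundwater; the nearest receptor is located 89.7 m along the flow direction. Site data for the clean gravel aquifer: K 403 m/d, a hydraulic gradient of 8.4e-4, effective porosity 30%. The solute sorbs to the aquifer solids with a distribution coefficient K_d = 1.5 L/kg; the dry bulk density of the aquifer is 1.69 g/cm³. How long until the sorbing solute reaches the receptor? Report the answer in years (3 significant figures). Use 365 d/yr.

2.06 years

Darcy flux q = K·i = 403 × 8.4e-4 = 0.3385 m/d
Average linear velocity = 0.3385 / 0.30 = 1.128 m/d
Retardation R = 1 + ρ_b·K_d/n = 1 + 1.69×1.5/0.30 = 9.450
Contaminant velocity v_c = v/R = 1.128/9.450 = 0.1194 m/d
t = L/v_c = 89.7/0.1194 = 751.2 d
   = 751.2/365 = 2.06 yr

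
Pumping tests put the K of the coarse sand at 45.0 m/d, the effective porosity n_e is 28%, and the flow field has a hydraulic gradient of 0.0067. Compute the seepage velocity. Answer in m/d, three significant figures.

Specific discharge q = 45.0 × 0.0067 = 0.3015 m/d
Average linear velocity = 0.3015 / 0.28 = 1.077 m/d

1.08 m/d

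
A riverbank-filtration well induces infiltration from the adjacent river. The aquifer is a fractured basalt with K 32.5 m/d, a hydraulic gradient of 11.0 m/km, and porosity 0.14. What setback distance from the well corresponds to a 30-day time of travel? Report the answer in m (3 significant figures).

Darcy flux q = K·i = 32.5 × 0.011 = 0.3575 m/d
Average linear velocity = 0.3575 / 0.14 = 2.554 m/d
L = v × T = 2.554 × 30 = 76.61 m

76.6 m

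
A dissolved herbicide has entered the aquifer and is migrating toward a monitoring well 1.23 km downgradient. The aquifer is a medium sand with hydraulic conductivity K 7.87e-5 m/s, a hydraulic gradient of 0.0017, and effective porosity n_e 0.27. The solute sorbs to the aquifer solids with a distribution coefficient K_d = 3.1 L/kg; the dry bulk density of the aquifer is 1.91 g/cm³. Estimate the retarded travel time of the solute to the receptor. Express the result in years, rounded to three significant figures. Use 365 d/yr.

1800 years

K = 7.87e-5 m/s × 86400 s/d = 6.800 m/d
Specific discharge q = 6.800 × 0.0017 = 0.01156 m/d
v_s = q/n_e = 0.01156/0.27 = 0.04281 m/d
Retardation R = 1 + ρ_b·K_d/n = 1 + 1.91×3.1/0.27 = 22.93
Contaminant velocity v_c = v/R = 0.04281/22.93 = 0.001867 m/d
L = 1.23 km = 1230 m
t = L/v_c = 1230/0.001867 = 658800 d
   = 658800/365 = 1800 yr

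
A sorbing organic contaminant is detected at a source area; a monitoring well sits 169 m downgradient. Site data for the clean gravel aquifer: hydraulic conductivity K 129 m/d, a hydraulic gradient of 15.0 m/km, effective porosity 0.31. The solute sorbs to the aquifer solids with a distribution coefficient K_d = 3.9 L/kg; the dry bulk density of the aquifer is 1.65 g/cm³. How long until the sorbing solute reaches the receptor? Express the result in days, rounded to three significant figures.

589 days

Darcy flux q = K·i = 129 × 0.015 = 1.935 m/d
v_s = q/n_e = 1.935/0.31 = 6.242 m/d
Retardation R = 1 + ρ_b·K_d/n = 1 + 1.65×3.9/0.31 = 21.76
Contaminant velocity v_c = v/R = 6.242/21.76 = 0.2869 m/d
t = L/v_c = 169/0.2869 = 589.1 d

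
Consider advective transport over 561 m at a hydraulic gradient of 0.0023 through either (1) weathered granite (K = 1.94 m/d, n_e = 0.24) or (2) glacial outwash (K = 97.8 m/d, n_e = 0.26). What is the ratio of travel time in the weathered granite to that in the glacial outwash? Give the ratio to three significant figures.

46.5

Unit 1 (weathered granite): v = 1.94×0.0023/0.24 = 0.01859 m/d, t = 561/0.01859 = 30170 d
Unit 2 (glacial outwash): v = 97.8×0.0023/0.26 = 0.8652 m/d, t = 561/0.8652 = 648.4 d
t(weathered granite) / t(glacial outwash) = 30170/648.4 = 46.5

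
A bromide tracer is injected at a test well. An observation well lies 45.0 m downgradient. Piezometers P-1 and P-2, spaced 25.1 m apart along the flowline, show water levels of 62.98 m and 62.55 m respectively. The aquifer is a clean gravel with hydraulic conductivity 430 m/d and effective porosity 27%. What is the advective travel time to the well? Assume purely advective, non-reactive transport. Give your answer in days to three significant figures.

Hydraulic gradient i = (62.98 − 62.55) / 25.1 = 0.43 / 25.1 = 0.01713
Specific discharge q = 430 × 0.01713 = 7.367 m/d
v = Ki/n = 430·0.01713/0.27 = 27.28 m/d
t = L / v = 45.0 / 27.28 = 1.649 d

1.65 days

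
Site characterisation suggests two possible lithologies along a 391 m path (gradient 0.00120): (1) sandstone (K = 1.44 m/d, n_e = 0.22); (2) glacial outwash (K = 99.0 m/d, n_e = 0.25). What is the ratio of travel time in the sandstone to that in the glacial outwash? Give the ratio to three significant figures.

Unit 1 (sandstone): v = 1.44×0.0012/0.22 = 0.007855 m/d, t = 391/0.007855 = 49780 d
Unit 2 (glacial outwash): v = 99.0×0.0012/0.25 = 0.4752 m/d, t = 391/0.4752 = 822.8 d
t(sandstone) / t(glacial outwash) = 49780/822.8 = 60.5

60.5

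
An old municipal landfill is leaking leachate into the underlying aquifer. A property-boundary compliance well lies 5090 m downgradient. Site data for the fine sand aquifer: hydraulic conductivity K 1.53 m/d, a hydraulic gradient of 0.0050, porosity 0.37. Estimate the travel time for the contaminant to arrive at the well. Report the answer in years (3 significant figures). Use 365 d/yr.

674 years

Specific discharge q = 1.53 × 0.0050 = 0.007650 m/d
v = Ki/n = 1.53·0.0050/0.37 = 0.02068 m/d
t = L / v = 5090 / 0.02068 = 246200 d
   = 246200 / 365 = 674 yr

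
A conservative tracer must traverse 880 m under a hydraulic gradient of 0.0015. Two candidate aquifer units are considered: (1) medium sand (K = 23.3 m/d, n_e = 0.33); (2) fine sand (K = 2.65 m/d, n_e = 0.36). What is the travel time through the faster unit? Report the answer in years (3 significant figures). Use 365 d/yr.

Unit 1 (medium sand): v = 23.3×0.0015/0.33 = 0.1059 m/d, t = 880/0.1059 = 8309 d
Unit 2 (fine sand): v = 2.65×0.0015/0.36 = 0.01104 m/d, t = 880/0.01104 = 79700 d
Faster: 8309 d / 365 = 22.8 yr

22.8 years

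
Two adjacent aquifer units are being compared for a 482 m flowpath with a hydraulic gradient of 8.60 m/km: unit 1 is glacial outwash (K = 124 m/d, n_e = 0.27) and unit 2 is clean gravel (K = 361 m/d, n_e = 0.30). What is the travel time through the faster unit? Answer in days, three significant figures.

Unit 1 (glacial outwash): v = 124×0.0086/0.27 = 3.950 m/d, t = 482/3.950 = 122.0 d
Unit 2 (clean gravel): v = 361×0.0086/0.30 = 10.35 m/d, t = 482/10.35 = 46.58 d
Faster unit: t = 46.6 d

46.6 days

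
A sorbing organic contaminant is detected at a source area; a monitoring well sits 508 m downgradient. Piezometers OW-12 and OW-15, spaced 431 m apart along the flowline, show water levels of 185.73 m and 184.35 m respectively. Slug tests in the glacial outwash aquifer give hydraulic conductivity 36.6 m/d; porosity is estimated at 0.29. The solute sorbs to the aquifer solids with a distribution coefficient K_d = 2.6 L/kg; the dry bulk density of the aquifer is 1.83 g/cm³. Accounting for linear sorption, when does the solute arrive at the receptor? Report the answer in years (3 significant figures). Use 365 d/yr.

60.0 years

Hydraulic gradient i = (185.73 − 184.35) / 431 = 1.38 / 431 = 0.003202
q = Ki = 36.6 × 0.003202 = 0.1172 m/d
v_s = q/n_e = 0.1172/0.29 = 0.4041 m/d
Retardation R = 1 + ρ_b·K_d/n = 1 + 1.83×2.6/0.29 = 17.41
Contaminant velocity v_c = v/R = 0.4041/17.41 = 0.02321 m/d
t = L/v_c = 508/0.02321 = 21880 d
   = 21880/365 = 60.0 yr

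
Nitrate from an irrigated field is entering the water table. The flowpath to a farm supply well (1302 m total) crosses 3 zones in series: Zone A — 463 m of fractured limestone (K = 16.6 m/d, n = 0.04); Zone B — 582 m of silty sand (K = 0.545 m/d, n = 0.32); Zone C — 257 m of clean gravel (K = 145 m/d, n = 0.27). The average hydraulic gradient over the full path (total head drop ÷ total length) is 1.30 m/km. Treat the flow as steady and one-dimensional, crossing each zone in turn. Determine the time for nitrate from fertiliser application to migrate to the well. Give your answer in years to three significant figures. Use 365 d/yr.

For zones in series the flux q is common to all zones; the equivalent conductivity is the harmonic (thickness-weighted) mean, K_eq = L_total / Σ(L_j/K_j).
Σ(L/K) = 463/16.6 + 582/0.545 + 257/145 = 27.89 + 1068 + 1.772 = 1098 d
K_eq = L_total / Σ(L/K) = 1302 / 1098 = 1.186 m/d
q = K_eq · i = 1.186 × 0.0013 = 0.001542 m/d (same in every zone)
Zone A: v = q/n = 0.001542/0.04 = 0.03855 m/d → t_A = 463/0.03855 = 12010 d
Zone B: v = q/n = 0.001542/0.32 = 0.004819 m/d → t_B = 582/0.004819 = 120800 d
Zone C: v = q/n = 0.001542/0.27 = 0.005712 m/d → t_C = 257/0.005712 = 45000 d
Total t = 12010 + 120800 + 45000 = 177800 d
   = 177800 / 365 = 487 yr

487 years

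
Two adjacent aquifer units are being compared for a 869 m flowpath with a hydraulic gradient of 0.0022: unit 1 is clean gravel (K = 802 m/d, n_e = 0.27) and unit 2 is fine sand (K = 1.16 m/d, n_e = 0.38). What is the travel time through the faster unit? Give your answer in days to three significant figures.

Unit 1 (clean gravel): v = 802×0.0022/0.27 = 6.535 m/d, t = 869/6.535 = 133.0 d
Unit 2 (fine sand): v = 1.16×0.0022/0.38 = 0.006716 m/d, t = 869/0.006716 = 129400 d
Faster unit: t = 133 d

133 days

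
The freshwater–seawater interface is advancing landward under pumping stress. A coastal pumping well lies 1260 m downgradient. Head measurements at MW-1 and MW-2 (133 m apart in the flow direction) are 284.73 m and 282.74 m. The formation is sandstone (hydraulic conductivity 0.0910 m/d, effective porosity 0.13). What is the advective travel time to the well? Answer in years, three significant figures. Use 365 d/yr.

330 years

Hydraulic gradient i = (284.73 − 282.74) / 133 = 1.99 / 133 = 0.01496
Specific discharge q = 0.0910 × 0.01496 = 0.001362 m/d
Seepage velocity v = q / n = 0.001362 / 0.13 = 0.01047 m/d
t = L / v = 1260 / 0.01047 = 120300 d
   = 120300 / 365 = 330 yr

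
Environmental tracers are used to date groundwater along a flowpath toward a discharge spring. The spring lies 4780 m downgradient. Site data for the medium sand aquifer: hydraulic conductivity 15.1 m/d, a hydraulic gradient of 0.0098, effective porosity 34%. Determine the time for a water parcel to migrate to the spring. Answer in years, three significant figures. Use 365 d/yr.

30.1 years

Specific discharge q = 15.1 × 0.0098 = 0.1480 m/d
Average linear velocity = 0.1480 / 0.34 = 0.4352 m/d
t = L / v = 4780 / 0.4352 = 10980 d
   = 10980 / 365 = 30.1 yr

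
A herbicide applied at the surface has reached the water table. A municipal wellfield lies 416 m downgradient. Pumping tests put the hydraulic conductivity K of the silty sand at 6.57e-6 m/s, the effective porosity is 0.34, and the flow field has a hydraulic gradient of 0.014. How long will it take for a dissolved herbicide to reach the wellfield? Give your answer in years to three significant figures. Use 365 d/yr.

48.8 years

K = 6.57e-6 m/s × 86400 s/d = 0.5676 m/d
Darcy flux q = K·i = 0.5676 × 0.014 = 0.007947 m/d
Average linear velocity = 0.007947 / 0.34 = 0.02337 m/d
t = L / v = 416 / 0.02337 = 17800 d
   = 17800 / 365 = 48.8 yr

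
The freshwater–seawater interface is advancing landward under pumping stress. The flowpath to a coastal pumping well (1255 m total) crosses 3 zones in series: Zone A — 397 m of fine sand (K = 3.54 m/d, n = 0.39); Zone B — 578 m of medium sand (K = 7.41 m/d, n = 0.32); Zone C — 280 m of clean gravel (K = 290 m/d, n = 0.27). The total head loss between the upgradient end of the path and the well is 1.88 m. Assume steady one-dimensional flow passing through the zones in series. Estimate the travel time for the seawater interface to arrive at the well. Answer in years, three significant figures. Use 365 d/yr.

Continuity: the same q passes through each zone, so ΔH = q·Σ(L_j/K_j) — the zones act as resistances in series.
Σ(L/K) = 397/3.54 + 578/7.41 + 280/290 = 112.1 + 78.00 + 0.9655 = 191.1 d
q = ΔH / Σ(L/K) = 1.88 / 191.1 = 0.009837 m/d (same in every zone)
Zone A: v = q/n = 0.009837/0.39 = 0.02522 m/d → t_A = 397/0.02522 = 15740 d
Zone B: v = q/n = 0.009837/0.32 = 0.03074 m/d → t_B = 578/0.03074 = 18800 d
Zone C: v = q/n = 0.009837/0.27 = 0.03643 m/d → t_C = 280/0.03643 = 7685 d
Total t = 15740 + 18800 + 7685 = 42230 d
   = 42230 / 365 = 116 yr

116 years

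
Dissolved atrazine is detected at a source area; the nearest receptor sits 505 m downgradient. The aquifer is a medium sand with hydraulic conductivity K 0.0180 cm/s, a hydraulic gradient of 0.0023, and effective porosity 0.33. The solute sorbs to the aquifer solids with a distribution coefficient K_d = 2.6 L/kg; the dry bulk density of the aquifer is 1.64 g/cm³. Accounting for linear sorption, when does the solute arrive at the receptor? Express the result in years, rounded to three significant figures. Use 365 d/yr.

178 years

K = 0.0180 cm/s × 864 = 15.55 m/d
Specific discharge q = 15.55 × 0.0023 = 0.03577 m/d
Seepage velocity v = q / n = 0.03577 / 0.33 = 0.1084 m/d
Retardation R = 1 + ρ_b·K_d/n = 1 + 1.64×2.6/0.33 = 13.92
Contaminant velocity v_c = v/R = 0.1084/13.92 = 0.007786 m/d
t = L/v_c = 505/0.007786 = 64860 d
   = 64860/365 = 178 yr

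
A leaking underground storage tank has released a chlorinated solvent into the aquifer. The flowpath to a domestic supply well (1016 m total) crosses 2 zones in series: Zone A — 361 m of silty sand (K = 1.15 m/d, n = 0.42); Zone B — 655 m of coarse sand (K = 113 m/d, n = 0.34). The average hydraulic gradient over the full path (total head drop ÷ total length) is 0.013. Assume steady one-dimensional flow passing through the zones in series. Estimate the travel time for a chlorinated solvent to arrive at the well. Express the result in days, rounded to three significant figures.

For zones in series the flux q is common to all zones; the equivalent conductivity is the harmonic (thickness-weighted) mean, K_eq = L_total / Σ(L_j/K_j).
Σ(L/K) = 361/1.15 + 655/113 = 313.9 + 5.796 = 319.7 d
K_eq = L_total / Σ(L/K) = 1016 / 319.7 = 3.178 m/d
q = K_eq · i = 3.178 × 0.013 = 0.04131 m/d (same in every zone)
Zone A: v = q/n = 0.04131/0.42 = 0.09836 m/d → t_A = 361/0.09836 = 3670 d
Zone B: v = q/n = 0.04131/0.34 = 0.1215 m/d → t_B = 655/0.1215 = 5391 d
Total t = 3670 + 5391 = 9061 d

9060 days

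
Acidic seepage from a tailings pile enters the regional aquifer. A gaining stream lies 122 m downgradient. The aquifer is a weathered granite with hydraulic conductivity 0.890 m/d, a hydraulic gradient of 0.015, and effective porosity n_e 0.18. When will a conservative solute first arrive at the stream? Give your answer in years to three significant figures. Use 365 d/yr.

Specific discharge q = 0.890 × 0.015 = 0.01335 m/d
Average linear velocity = 0.01335 / 0.18 = 0.07417 m/d
t = L / v = 122 / 0.07417 = 1645 d
   = 1645 / 365 = 4.51 yr

4.51 years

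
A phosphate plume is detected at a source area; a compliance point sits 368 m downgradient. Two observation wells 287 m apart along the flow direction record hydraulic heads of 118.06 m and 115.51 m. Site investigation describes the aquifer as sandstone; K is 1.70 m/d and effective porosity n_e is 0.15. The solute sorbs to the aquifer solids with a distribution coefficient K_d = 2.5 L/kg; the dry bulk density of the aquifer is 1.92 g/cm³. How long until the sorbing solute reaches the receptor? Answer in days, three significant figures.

Hydraulic gradient i = (118.06 − 115.51) / 287 = 2.55 / 287 = 0.008885
q = Ki = 1.70 × 0.008885 = 0.01510 m/d
v_s = q/n_e = 0.01510/0.15 = 0.1007 m/d
Retardation R = 1 + ρ_b·K_d/n = 1 + 1.92×2.5/0.15 = 33.00
Contaminant velocity v_c = v/R = 0.1007/33.00 = 0.003051 m/d
t = L/v_c = 368/0.003051 = 120600 d

121000 days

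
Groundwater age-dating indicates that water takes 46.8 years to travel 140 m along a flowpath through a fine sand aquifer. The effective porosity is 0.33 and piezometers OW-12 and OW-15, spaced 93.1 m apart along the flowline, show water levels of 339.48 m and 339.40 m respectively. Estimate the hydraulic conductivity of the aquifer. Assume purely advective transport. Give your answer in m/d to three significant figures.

Hydraulic gradient i = (339.48 − 339.40) / 93.1 = 0.08 / 93.1 = 8.593e-4
t = 46.8 years = 17080 d
v = L / t = 140 / 17080 = 0.008196 m/d
K = v · n / i = 0.008196 × 0.33 / 8.593e-4 = 3.15 m/d

3.15 m/d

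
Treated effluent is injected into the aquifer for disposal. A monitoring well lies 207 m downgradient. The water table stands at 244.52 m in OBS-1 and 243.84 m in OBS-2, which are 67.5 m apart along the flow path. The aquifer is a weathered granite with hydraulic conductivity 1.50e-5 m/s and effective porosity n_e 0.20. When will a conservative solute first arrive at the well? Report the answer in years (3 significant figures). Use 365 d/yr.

Hydraulic gradient i = (244.52 − 243.84) / 67.5 = 0.68 / 67.5 = 0.01007
K = 1.50e-5 m/s × 86400 s/d = 1.296 m/d
Specific discharge q = 1.296 × 0.01007 = 0.01306 m/d
Seepage velocity v = q / n = 0.01306 / 0.20 = 0.06528 m/d
t = L / v = 207 / 0.06528 = 3171 d
   = 3171 / 365 = 8.69 yr

8.69 years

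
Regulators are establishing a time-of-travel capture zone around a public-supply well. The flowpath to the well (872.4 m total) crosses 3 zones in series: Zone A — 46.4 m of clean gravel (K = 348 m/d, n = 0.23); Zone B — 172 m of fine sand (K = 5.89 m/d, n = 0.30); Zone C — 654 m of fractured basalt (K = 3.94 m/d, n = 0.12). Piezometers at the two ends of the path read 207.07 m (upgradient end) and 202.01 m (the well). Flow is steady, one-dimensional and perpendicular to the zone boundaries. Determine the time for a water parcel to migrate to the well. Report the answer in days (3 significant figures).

5430 days

Total head drop ΔH = 207.07 − 202.01 = 5.06 m
Steady 1-D flow in series ⇒ the Darcy flux q is identical in every zone and the zone head losses add (resistances L/K in series).
Σ(L/K) = 46.4/348 + 172/5.89 + 654/3.94 = 0.1333 + 29.20 + 166.0 = 195.3 d
q = ΔH / Σ(L/K) = 5.06 / 195.3 = 0.02591 m/d (same in every zone)
Zone A: v = q/n = 0.02591/0.23 = 0.1126 m/d → t_A = 46.4/0.1126 = 412.0 d
Zone B: v = q/n = 0.02591/0.30 = 0.08635 m/d → t_B = 172/0.08635 = 1992 d
Zone C: v = q/n = 0.02591/0.12 = 0.2159 m/d → t_C = 654/0.2159 = 3029 d
Total t = 412.0 + 1992 + 3029 = 5433 d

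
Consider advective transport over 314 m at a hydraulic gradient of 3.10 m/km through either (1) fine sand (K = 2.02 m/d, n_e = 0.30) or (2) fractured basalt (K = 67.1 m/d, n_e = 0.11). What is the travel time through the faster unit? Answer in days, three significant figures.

166 days

Unit 1 (fine sand): v = 2.02×0.0031/0.30 = 0.02087 m/d, t = 314/0.02087 = 15040 d
Unit 2 (fractured basalt): v = 67.1×0.0031/0.11 = 1.891 m/d, t = 314/1.891 = 166.0 d
Faster unit: t = 166 d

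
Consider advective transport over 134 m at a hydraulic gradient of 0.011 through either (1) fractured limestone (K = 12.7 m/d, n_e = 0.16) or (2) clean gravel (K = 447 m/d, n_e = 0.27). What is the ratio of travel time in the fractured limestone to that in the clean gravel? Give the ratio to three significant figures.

Unit 1 (fractured limestone): v = 12.7×0.011/0.16 = 0.8731 m/d, t = 134/0.8731 = 153.5 d
Unit 2 (clean gravel): v = 447×0.011/0.27 = 18.21 m/d, t = 134/18.21 = 7.358 d
t(fractured limestone) / t(clean gravel) = 153.5/7.358 = 20.9

20.9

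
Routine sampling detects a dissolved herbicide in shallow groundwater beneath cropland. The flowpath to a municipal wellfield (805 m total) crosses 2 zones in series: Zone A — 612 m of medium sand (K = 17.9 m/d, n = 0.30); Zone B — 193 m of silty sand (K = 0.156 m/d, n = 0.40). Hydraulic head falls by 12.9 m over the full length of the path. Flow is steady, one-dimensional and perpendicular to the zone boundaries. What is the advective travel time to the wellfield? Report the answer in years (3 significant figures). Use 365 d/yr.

70.4 years

Continuity: the same q passes through each zone, so ΔH = q·Σ(L_j/K_j) — the zones act as resistances in series.
Σ(L/K) = 612/17.9 + 193/0.156 = 34.19 + 1237 = 1271 d
q = ΔH / Σ(L/K) = 12.9 / 1271 = 0.01015 m/d (same in every zone)
Zone A: v = q/n = 0.01015/0.30 = 0.03382 m/d → t_A = 612/0.03382 = 18090 d
Zone B: v = q/n = 0.01015/0.40 = 0.02537 m/d → t_B = 193/0.02537 = 7609 d
Total t = 18090 + 7609 = 25700 d
   = 25700 / 365 = 70.4 yr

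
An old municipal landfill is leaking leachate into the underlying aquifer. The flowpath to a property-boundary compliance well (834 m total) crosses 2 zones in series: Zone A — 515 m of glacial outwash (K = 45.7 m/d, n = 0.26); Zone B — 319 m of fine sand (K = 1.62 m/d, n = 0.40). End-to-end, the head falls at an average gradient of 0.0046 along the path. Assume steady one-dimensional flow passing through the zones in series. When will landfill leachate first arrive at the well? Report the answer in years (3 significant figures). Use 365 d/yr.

Continuity: the same q passes through each zone, so ΔH = q·Σ(L_j/K_j) — the zones act as resistances in series.
Σ(L/K) = 515/45.7 + 319/1.62 = 11.27 + 196.9 = 208.2 d
K_eq = L_total / Σ(L/K) = 834 / 208.2 = 4.006 m/d
q = K_eq · i = 4.006 × 0.0046 = 0.01843 m/d (same in every zone)
Zone A: v = q/n = 0.01843/0.26 = 0.07088 m/d → t_A = 515/0.07088 = 7266 d
Zone B: v = q/n = 0.01843/0.40 = 0.04607 m/d → t_B = 319/0.04607 = 6924 d
Total t = 7266 + 6924 = 14190 d
   = 14190 / 365 = 38.9 yr

38.9 years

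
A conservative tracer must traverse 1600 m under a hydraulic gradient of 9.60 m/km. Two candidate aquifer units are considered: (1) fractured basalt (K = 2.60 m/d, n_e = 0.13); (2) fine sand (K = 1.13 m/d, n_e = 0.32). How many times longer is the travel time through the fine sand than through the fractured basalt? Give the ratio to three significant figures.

Unit 1 (fractured basalt): v = 2.60×0.0096/0.13 = 0.1920 m/d, t = 1600/0.1920 = 8333 d
Unit 2 (fine sand): v = 1.13×0.0096/0.32 = 0.03390 m/d, t = 1600/0.03390 = 47200 d
t(fine sand) / t(fractured basalt) = 47200/8333 = 5.66

5.66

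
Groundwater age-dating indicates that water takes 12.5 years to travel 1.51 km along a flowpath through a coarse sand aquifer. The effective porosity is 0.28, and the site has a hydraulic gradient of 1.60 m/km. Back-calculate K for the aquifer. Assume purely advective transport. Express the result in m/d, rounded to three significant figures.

t = 12.5 years = 4563 d
L = 1.51 km = 1510 m
v = L / t = 1510 / 4563 = 0.3310 m/d
K = v · n / i = 0.3310 × 0.28 / 0.0016 = 57.9 m/d

57.9 m/d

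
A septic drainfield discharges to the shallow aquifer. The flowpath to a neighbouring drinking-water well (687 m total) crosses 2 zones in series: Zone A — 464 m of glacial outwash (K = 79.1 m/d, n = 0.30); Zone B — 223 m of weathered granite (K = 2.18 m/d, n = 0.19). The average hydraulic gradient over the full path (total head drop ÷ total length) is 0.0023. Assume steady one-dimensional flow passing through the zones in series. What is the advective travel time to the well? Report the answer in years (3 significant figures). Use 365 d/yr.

34.1 years

Continuity: the same q passes through each zone, so ΔH = q·Σ(L_j/K_j) — the zones act as resistances in series.
Σ(L/K) = 464/79.1 + 223/2.18 = 5.866 + 102.3 = 108.2 d
K_eq = L_total / Σ(L/K) = 687 / 108.2 = 6.352 m/d
q = K_eq · i = 6.352 × 0.0023 = 0.01461 m/d (same in every zone)
Zone A: v = q/n = 0.01461/0.30 = 0.04870 m/d → t_A = 464/0.04870 = 9528 d
Zone B: v = q/n = 0.01461/0.19 = 0.07689 m/d → t_B = 223/0.07689 = 2900 d
Total t = 9528 + 2900 = 12430 d
   = 12430 / 365 = 34.1 yr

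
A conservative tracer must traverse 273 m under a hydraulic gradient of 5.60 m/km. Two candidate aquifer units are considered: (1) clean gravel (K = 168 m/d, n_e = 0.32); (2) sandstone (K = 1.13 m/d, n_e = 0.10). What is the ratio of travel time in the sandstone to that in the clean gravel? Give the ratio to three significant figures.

46.5

Unit 1 (clean gravel): v = 168×0.0056/0.32 = 2.940 m/d, t = 273/2.940 = 92.86 d
Unit 2 (sandstone): v = 1.13×0.0056/0.10 = 0.06328 m/d, t = 273/0.06328 = 4314 d
t(sandstone) / t(clean gravel) = 4314/92.86 = 46.5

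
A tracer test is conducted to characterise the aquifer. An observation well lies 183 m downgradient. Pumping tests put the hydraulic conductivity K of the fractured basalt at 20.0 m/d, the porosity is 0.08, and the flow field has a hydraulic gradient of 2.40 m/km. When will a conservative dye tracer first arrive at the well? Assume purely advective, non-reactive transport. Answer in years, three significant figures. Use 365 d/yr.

0.836 years

q = Ki = 20.0 × 0.0024 = 0.04800 m/d
v = Ki/n = 20.0·0.0024/0.08 = 0.6000 m/d
t = L / v = 183 / 0.6000 = 305.0 d
   = 305.0 / 365 = 0.836 yr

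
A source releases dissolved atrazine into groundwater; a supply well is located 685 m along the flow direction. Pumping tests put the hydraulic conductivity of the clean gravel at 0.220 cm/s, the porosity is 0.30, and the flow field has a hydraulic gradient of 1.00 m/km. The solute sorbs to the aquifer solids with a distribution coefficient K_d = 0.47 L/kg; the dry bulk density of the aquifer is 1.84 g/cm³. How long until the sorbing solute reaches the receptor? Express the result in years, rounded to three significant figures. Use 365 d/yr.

K = 0.220 cm/s × 864 = 190.1 m/d
Specific discharge q = 190.1 × 0.0010 = 0.1901 m/d
v = Ki/n = 190.1·0.0010/0.30 = 0.6336 m/d
Retardation R = 1 + ρ_b·K_d/n = 1 + 1.84×0.47/0.30 = 3.883
Contaminant velocity v_c = v/R = 0.6336/3.883 = 0.1632 m/d
t = L/v_c = 685/0.1632 = 4198 d
   = 4198/365 = 11.5 yr

11.5 years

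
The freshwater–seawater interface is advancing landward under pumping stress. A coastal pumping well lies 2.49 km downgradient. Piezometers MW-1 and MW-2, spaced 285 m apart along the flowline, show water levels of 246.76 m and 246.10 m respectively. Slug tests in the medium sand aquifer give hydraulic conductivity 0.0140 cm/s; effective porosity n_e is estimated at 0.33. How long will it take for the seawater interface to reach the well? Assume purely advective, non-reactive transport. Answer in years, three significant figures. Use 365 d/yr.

80.4 years

Hydraulic gradient i = (246.76 − 246.10) / 285 = 0.66 / 285 = 0.002316
K = 0.0140 cm/s × 864 = 12.10 m/d
q = Ki = 12.10 × 0.002316 = 0.02801 m/d
Average linear velocity = 0.02801 / 0.33 = 0.08488 m/d
L = 2.49 km = 2490 m
t = L / v = 2490 / 0.08488 = 29330 d
   = 29330 / 365 = 80.4 yr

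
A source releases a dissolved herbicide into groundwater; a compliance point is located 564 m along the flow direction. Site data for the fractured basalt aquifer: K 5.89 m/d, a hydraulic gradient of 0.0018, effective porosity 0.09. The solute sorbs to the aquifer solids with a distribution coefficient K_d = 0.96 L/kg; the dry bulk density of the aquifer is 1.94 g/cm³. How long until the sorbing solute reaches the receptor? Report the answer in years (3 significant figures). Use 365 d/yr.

q = Ki = 5.89 × 0.0018 = 0.01060 m/d
v_s = q/n_e = 0.01060/0.09 = 0.1178 m/d
Retardation R = 1 + ρ_b·K_d/n = 1 + 1.94×0.96/0.09 = 21.69
Contaminant velocity v_c = v/R = 0.1178/21.69 = 0.005430 m/d
t = L/v_c = 564/0.005430 = 103900 d
   = 103900/365 = 285 yr

285 years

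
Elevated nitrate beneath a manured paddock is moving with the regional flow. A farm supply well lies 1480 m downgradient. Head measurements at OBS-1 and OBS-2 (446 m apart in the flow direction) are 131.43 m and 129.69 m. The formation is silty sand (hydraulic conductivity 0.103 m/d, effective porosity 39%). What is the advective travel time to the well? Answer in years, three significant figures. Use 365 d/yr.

3940 years

Hydraulic gradient i = (131.43 − 129.69) / 446 = 1.74 / 446 = 0.003901
q = Ki = 0.103 × 0.003901 = 4.018e-4 m/d
Seepage velocity v = q / n = 4.018e-4 / 0.39 = 0.001030 m/d
t = L / v = 1480 / 0.001030 = 1.436e6 d
   = 1.436e6 / 365 = 3940 yr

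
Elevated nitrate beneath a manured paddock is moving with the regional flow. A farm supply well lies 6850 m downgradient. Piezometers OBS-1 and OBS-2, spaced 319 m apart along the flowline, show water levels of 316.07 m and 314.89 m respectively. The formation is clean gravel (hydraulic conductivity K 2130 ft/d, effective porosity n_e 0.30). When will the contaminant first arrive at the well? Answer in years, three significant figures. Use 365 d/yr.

2.34 years

Hydraulic gradient i = (316.07 − 314.89) / 319 = 1.18 / 319 = 0.003699
K = 2130 ft/d × 0.3048 = 649.2 m/d
q = Ki = 649.2 × 0.003699 = 2.402 m/d
Seepage velocity v = q / n = 2.402 / 0.30 = 8.005 m/d
t = L / v = 6850 / 8.005 = 855.7 d
   = 855.7 / 365 = 2.34 yr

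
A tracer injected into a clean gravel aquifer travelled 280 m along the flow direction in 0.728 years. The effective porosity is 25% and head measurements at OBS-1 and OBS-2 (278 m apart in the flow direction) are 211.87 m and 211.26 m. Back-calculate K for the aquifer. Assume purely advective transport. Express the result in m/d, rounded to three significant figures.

120 m/d

Hydraulic gradient i = (211.87 − 211.26) / 278 = 0.61 / 278 = 0.002194
t = 0.728 years = 265.7 d
v = L / t = 280 / 265.7 = 1.054 m/d
K = v · n / i = 1.054 × 0.25 / 0.002194 = 120 m/d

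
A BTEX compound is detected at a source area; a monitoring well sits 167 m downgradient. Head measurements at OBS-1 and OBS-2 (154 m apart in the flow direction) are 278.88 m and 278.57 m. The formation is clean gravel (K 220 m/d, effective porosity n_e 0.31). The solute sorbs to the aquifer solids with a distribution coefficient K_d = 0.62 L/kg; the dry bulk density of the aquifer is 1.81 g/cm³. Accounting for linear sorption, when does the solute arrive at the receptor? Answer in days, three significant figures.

Hydraulic gradient i = (278.88 − 278.57) / 154 = 0.31 / 154 = 0.002013
q = Ki = 220 × 0.002013 = 0.4429 m/d
Seepage velocity v = q / n = 0.4429 / 0.31 = 1.429 m/d
Retardation R = 1 + ρ_b·K_d/n = 1 + 1.81×0.62/0.31 = 4.620
Contaminant velocity v_c = v/R = 1.429/4.620 = 0.3092 m/d
t = L/v_c = 167/0.3092 = 540.1 d

540 days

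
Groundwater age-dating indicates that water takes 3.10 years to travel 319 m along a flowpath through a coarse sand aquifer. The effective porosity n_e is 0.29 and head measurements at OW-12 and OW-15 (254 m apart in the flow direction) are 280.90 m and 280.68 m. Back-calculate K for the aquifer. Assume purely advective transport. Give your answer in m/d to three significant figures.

Hydraulic gradient i = (280.90 − 280.68) / 254 = 0.22 / 254 = 8.661e-4
t = 3.10 years = 1132 d
v = L / t = 319 / 1132 = 0.2819 m/d
K = v · n / i = 0.2819 × 0.29 / 8.661e-4 = 94.4 m/d

94.4 m/d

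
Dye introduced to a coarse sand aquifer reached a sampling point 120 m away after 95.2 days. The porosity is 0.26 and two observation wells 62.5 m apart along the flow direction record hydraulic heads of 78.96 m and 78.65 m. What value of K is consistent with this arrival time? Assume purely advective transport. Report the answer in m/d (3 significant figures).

66.1 m/d

Hydraulic gradient i = (78.96 − 78.65) / 62.5 = 0.31 / 62.5 = 0.004960
v = L / t = 120 / 95.2 = 1.261 m/d
K = v · n / i = 1.261 × 0.26 / 0.004960 = 66.1 m/d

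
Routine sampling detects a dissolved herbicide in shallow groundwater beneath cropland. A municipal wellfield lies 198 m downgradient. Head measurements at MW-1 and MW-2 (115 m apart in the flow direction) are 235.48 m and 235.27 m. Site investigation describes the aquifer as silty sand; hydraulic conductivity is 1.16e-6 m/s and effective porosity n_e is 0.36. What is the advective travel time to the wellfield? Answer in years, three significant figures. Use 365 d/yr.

1070 years

Hydraulic gradient i = (235.48 − 235.27) / 115 = 0.21 / 115 = 0.001826
K = 1.16e-6 m/s × 86400 s/d = 0.1002 m/d
q = Ki = 0.1002 × 0.001826 = 1.830e-4 m/d
v_s = q/n_e = 1.830e-4/0.36 = 5.084e-4 m/d
t = L / v = 198 / 5.084e-4 = 389500 d
   = 389500 / 365 = 1070 yr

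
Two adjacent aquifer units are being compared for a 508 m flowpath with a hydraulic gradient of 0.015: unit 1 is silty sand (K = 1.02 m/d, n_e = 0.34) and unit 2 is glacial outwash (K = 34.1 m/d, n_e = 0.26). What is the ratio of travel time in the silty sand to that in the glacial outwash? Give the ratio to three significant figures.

Unit 1 (silty sand): v = 1.02×0.015/0.34 = 0.04500 m/d, t = 508/0.04500 = 11290 d
Unit 2 (glacial outwash): v = 34.1×0.015/0.26 = 1.967 m/d, t = 508/1.967 = 258.2 d
t(silty sand) / t(glacial outwash) = 11290/258.2 = 43.7

43.7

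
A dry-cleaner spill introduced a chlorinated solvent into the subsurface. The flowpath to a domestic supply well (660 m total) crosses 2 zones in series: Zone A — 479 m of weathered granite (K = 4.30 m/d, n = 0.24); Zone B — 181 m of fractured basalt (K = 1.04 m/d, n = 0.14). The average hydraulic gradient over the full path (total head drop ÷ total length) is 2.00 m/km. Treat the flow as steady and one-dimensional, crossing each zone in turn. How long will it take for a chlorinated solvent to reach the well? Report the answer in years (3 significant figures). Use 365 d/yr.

83.1 years

Continuity: the same q passes through each zone, so ΔH = q·Σ(L_j/K_j) — the zones act as resistances in series.
Σ(L/K) = 479/4.30 + 181/1.04 = 111.4 + 174.0 = 285.4 d
K_eq = L_total / Σ(L/K) = 660 / 285.4 = 2.312 m/d
q = K_eq · i = 2.312 × 0.0020 = 0.004625 m/d (same in every zone)
Zone A: v = q/n = 0.004625/0.24 = 0.01927 m/d → t_A = 479/0.01927 = 24860 d
Zone B: v = q/n = 0.004625/0.14 = 0.03303 m/d → t_B = 181/0.03303 = 5479 d
Total t = 24860 + 5479 = 30340 d
   = 30340 / 365 = 83.1 yr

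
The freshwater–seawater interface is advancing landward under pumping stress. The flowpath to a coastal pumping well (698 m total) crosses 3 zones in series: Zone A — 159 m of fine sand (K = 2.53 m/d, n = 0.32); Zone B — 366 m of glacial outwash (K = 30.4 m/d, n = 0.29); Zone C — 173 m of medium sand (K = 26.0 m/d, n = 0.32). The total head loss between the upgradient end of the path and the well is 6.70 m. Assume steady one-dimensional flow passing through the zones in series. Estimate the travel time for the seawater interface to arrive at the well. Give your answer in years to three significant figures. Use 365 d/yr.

Steady 1-D flow in series ⇒ the Darcy flux q is identical in every zone and the zone head losses add (resistances L/K in series).
Σ(L/K) = 159/2.53 + 366/30.4 + 173/26.0 = 62.85 + 12.04 + 6.654 = 81.54 d
q = ΔH / Σ(L/K) = 6.70 / 81.54 = 0.08217 m/d (same in every zone)
Zone A: v = q/n = 0.08217/0.32 = 0.2568 m/d → t_A = 159/0.2568 = 619.2 d
Zone B: v = q/n = 0.08217/0.29 = 0.2833 m/d → t_B = 366/0.2833 = 1292 d
Zone C: v = q/n = 0.08217/0.32 = 0.2568 m/d → t_C = 173/0.2568 = 673.7 d
Total t = 619.2 + 1292 + 673.7 = 2585 d
   = 2585 / 365 = 7.08 yr

7.08 years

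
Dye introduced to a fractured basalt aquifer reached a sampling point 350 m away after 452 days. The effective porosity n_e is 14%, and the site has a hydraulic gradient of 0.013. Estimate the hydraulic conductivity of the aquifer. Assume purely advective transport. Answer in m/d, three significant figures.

v = L / t = 350 / 452 = 0.7743 m/d
K = v · n / i = 0.7743 × 0.14 / 0.013 = 8.34 m/d

8.34 m/d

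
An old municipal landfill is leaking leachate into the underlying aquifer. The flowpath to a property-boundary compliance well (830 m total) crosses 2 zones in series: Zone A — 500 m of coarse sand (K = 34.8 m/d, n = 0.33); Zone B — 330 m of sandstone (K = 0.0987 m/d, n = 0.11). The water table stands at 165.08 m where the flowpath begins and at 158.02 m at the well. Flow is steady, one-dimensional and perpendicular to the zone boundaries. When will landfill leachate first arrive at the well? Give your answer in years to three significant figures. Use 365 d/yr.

Total head drop ΔH = 165.08 − 158.02 = 7.06 m
Steady 1-D flow in series ⇒ the Darcy flux q is identical in every zone and the zone head losses add (resistances L/K in series).
Σ(L/K) = 500/34.8 + 330/0.0987 = 14.37 + 3343 = 3358 d
q = ΔH / Σ(L/K) = 7.06 / 3358 = 0.002103 m/d (same in every zone)
Zone A: v = q/n = 0.002103/0.33 = 0.006371 m/d → t_A = 500/0.006371 = 78480 d
Zone B: v = q/n = 0.002103/0.11 = 0.01911 m/d → t_B = 330/0.01911 = 17260 d
Total t = 78480 + 17260 = 95740 d
   = 95740 / 365 = 262 yr

262 years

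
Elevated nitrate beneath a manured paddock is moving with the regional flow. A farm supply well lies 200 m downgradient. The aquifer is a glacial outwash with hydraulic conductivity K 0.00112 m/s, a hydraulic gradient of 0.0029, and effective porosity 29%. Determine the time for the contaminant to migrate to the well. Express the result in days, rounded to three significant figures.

207 days

K = 0.00112 m/s × 86400 s/d = 96.77 m/d
q = Ki = 96.77 × 0.0029 = 0.2806 m/d
Seepage velocity v = q / n = 0.2806 / 0.29 = 0.9677 m/d
t = L / v = 200 / 0.9677 = 206.7 d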